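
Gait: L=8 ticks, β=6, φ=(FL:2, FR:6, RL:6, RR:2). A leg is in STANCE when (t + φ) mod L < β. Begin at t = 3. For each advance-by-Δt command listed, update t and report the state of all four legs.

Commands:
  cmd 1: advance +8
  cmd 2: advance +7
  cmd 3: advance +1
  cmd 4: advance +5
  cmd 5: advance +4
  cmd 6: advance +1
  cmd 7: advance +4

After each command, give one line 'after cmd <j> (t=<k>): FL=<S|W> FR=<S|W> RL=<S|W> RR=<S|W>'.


after cmd 1 (t=11): FL=S FR=S RL=S RR=S
after cmd 2 (t=18): FL=S FR=S RL=S RR=S
after cmd 3 (t=19): FL=S FR=S RL=S RR=S
after cmd 4 (t=24): FL=S FR=W RL=W RR=S
after cmd 5 (t=28): FL=W FR=S RL=S RR=W
after cmd 6 (t=29): FL=W FR=S RL=S RR=W
after cmd 7 (t=33): FL=S FR=W RL=W RR=S

start t=3: FL=S FR=S RL=S RR=S
cmd 1: advance +8 → t=11, phase=(5,1,1,5) → FL=S FR=S RL=S RR=S
cmd 2: advance +7 → t=18, phase=(4,0,0,4) → FL=S FR=S RL=S RR=S
cmd 3: advance +1 → t=19, phase=(5,1,1,5) → FL=S FR=S RL=S RR=S
cmd 4: advance +5 → t=24, phase=(2,6,6,2) → FL=S FR=W RL=W RR=S
cmd 5: advance +4 → t=28, phase=(6,2,2,6) → FL=W FR=S RL=S RR=W
cmd 6: advance +1 → t=29, phase=(7,3,3,7) → FL=W FR=S RL=S RR=W
cmd 7: advance +4 → t=33, phase=(3,7,7,3) → FL=S FR=W RL=W RR=S


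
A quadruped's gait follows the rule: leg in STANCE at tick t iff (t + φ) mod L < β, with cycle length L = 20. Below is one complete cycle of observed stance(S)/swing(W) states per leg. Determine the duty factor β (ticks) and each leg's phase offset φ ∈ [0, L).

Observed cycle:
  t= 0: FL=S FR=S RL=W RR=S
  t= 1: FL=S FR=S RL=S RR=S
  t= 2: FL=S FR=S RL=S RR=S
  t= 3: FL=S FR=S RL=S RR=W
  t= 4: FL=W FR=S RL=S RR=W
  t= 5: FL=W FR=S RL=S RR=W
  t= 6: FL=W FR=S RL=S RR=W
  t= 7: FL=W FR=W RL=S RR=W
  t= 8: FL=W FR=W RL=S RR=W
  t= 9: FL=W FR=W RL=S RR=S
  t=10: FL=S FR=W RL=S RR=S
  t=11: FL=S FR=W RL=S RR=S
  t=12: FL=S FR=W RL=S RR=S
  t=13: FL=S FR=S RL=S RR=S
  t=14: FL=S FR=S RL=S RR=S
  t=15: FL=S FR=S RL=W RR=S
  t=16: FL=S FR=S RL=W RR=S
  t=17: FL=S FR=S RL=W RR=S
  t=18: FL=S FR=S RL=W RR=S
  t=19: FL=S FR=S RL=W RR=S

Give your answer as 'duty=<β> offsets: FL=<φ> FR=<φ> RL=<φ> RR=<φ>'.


duty β = stance ticks per leg = 14
FL: stance ticks = 14; W→S at t=10 → φ=10
FR: stance ticks = 14; W→S at t=13 → φ=7
RL: stance ticks = 14; W→S at t=1 → φ=19
RR: stance ticks = 14; W→S at t=9 → φ=11

duty=14 offsets: FL=10 FR=7 RL=19 RR=11


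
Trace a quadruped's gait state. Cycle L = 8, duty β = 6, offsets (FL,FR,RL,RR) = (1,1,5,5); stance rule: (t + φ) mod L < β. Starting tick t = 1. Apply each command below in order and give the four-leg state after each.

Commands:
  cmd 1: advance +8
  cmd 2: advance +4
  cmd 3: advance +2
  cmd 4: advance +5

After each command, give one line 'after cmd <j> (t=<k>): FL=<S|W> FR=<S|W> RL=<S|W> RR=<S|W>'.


after cmd 1 (t=9): FL=S FR=S RL=W RR=W
after cmd 2 (t=13): FL=W FR=W RL=S RR=S
after cmd 3 (t=15): FL=S FR=S RL=S RR=S
after cmd 4 (t=20): FL=S FR=S RL=S RR=S

start t=1: FL=S FR=S RL=W RR=W
cmd 1: advance +8 → t=9, phase=(2,2,6,6) → FL=S FR=S RL=W RR=W
cmd 2: advance +4 → t=13, phase=(6,6,2,2) → FL=W FR=W RL=S RR=S
cmd 3: advance +2 → t=15, phase=(0,0,4,4) → FL=S FR=S RL=S RR=S
cmd 4: advance +5 → t=20, phase=(5,5,1,1) → FL=S FR=S RL=S RR=S


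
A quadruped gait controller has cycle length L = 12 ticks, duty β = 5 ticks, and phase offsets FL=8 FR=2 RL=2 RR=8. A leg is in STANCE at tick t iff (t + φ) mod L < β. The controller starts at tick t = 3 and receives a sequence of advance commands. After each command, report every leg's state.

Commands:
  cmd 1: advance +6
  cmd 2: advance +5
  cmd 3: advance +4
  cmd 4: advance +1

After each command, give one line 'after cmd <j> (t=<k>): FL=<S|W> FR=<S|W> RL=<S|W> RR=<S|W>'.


after cmd 1 (t=9): FL=W FR=W RL=W RR=W
after cmd 2 (t=14): FL=W FR=S RL=S RR=W
after cmd 3 (t=18): FL=S FR=W RL=W RR=S
after cmd 4 (t=19): FL=S FR=W RL=W RR=S

start t=3: FL=W FR=W RL=W RR=W
cmd 1: advance +6 → t=9, phase=(5,11,11,5) → FL=W FR=W RL=W RR=W
cmd 2: advance +5 → t=14, phase=(10,4,4,10) → FL=W FR=S RL=S RR=W
cmd 3: advance +4 → t=18, phase=(2,8,8,2) → FL=S FR=W RL=W RR=S
cmd 4: advance +1 → t=19, phase=(3,9,9,3) → FL=S FR=W RL=W RR=S


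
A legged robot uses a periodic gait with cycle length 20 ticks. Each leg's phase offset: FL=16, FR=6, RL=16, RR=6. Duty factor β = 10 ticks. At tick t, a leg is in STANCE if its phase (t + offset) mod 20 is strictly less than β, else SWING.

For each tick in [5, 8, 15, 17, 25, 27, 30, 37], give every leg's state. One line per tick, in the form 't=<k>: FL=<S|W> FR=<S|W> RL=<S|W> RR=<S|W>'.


t=5: FL=S FR=W RL=S RR=W
t=8: FL=S FR=W RL=S RR=W
t=15: FL=W FR=S RL=W RR=S
t=17: FL=W FR=S RL=W RR=S
t=25: FL=S FR=W RL=S RR=W
t=27: FL=S FR=W RL=S RR=W
t=30: FL=S FR=W RL=S RR=W
t=37: FL=W FR=S RL=W RR=S

t=5: phase=(1,11,1,11) vs β=10 → FL=S FR=W RL=S RR=W
t=8: phase=(4,14,4,14) vs β=10 → FL=S FR=W RL=S RR=W
t=15: phase=(11,1,11,1) vs β=10 → FL=W FR=S RL=W RR=S
t=17: phase=(13,3,13,3) vs β=10 → FL=W FR=S RL=W RR=S
t=25: phase=(1,11,1,11) vs β=10 → FL=S FR=W RL=S RR=W
t=27: phase=(3,13,3,13) vs β=10 → FL=S FR=W RL=S RR=W
t=30: phase=(6,16,6,16) vs β=10 → FL=S FR=W RL=S RR=W
t=37: phase=(13,3,13,3) vs β=10 → FL=W FR=S RL=W RR=S


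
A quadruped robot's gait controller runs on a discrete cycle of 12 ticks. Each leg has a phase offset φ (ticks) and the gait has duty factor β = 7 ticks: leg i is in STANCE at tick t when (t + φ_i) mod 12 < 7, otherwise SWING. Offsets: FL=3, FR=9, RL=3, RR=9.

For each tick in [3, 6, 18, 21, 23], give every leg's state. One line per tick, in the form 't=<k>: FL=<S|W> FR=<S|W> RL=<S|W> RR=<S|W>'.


t=3: FL=S FR=S RL=S RR=S
t=6: FL=W FR=S RL=W RR=S
t=18: FL=W FR=S RL=W RR=S
t=21: FL=S FR=S RL=S RR=S
t=23: FL=S FR=W RL=S RR=W

t=3: phase=(6,0,6,0) vs β=7 → FL=S FR=S RL=S RR=S
t=6: phase=(9,3,9,3) vs β=7 → FL=W FR=S RL=W RR=S
t=18: phase=(9,3,9,3) vs β=7 → FL=W FR=S RL=W RR=S
t=21: phase=(0,6,0,6) vs β=7 → FL=S FR=S RL=S RR=S
t=23: phase=(2,8,2,8) vs β=7 → FL=S FR=W RL=S RR=W


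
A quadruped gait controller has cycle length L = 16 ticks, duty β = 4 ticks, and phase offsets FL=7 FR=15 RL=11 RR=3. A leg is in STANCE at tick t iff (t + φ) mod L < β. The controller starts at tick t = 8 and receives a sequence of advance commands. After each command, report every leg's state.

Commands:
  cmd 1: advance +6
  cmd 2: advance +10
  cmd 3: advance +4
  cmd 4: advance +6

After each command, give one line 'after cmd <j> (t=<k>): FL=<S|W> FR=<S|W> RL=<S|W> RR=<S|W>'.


after cmd 1 (t=14): FL=W FR=W RL=W RR=S
after cmd 2 (t=24): FL=W FR=W RL=S RR=W
after cmd 3 (t=28): FL=S FR=W RL=W RR=W
after cmd 4 (t=34): FL=W FR=S RL=W RR=W

start t=8: FL=W FR=W RL=S RR=W
cmd 1: advance +6 → t=14, phase=(5,13,9,1) → FL=W FR=W RL=W RR=S
cmd 2: advance +10 → t=24, phase=(15,7,3,11) → FL=W FR=W RL=S RR=W
cmd 3: advance +4 → t=28, phase=(3,11,7,15) → FL=S FR=W RL=W RR=W
cmd 4: advance +6 → t=34, phase=(9,1,13,5) → FL=W FR=S RL=W RR=W


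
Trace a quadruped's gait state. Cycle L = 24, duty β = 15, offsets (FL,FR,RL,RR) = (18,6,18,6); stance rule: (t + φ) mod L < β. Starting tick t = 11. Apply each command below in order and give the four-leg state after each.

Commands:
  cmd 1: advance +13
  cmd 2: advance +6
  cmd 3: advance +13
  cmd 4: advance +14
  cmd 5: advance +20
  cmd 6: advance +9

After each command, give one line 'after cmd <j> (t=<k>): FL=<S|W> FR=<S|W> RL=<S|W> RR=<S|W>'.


after cmd 1 (t=24): FL=W FR=S RL=W RR=S
after cmd 2 (t=30): FL=S FR=S RL=S RR=S
after cmd 3 (t=43): FL=S FR=S RL=S RR=S
after cmd 4 (t=57): FL=S FR=W RL=S RR=W
after cmd 5 (t=77): FL=W FR=S RL=W RR=S
after cmd 6 (t=86): FL=S FR=W RL=S RR=W

start t=11: FL=S FR=W RL=S RR=W
cmd 1: advance +13 → t=24, phase=(18,6,18,6) → FL=W FR=S RL=W RR=S
cmd 2: advance +6 → t=30, phase=(0,12,0,12) → FL=S FR=S RL=S RR=S
cmd 3: advance +13 → t=43, phase=(13,1,13,1) → FL=S FR=S RL=S RR=S
cmd 4: advance +14 → t=57, phase=(3,15,3,15) → FL=S FR=W RL=S RR=W
cmd 5: advance +20 → t=77, phase=(23,11,23,11) → FL=W FR=S RL=W RR=S
cmd 6: advance +9 → t=86, phase=(8,20,8,20) → FL=S FR=W RL=S RR=W


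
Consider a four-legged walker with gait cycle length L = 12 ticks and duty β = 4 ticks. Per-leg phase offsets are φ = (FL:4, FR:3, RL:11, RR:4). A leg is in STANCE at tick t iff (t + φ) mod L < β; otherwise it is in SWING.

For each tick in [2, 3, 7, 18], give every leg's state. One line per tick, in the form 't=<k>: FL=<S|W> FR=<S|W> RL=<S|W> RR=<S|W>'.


t=2: phase=(6,5,1,6) vs β=4 → FL=W FR=W RL=S RR=W
t=3: phase=(7,6,2,7) vs β=4 → FL=W FR=W RL=S RR=W
t=7: phase=(11,10,6,11) vs β=4 → FL=W FR=W RL=W RR=W
t=18: phase=(10,9,5,10) vs β=4 → FL=W FR=W RL=W RR=W

t=2: FL=W FR=W RL=S RR=W
t=3: FL=W FR=W RL=S RR=W
t=7: FL=W FR=W RL=W RR=W
t=18: FL=W FR=W RL=W RR=W


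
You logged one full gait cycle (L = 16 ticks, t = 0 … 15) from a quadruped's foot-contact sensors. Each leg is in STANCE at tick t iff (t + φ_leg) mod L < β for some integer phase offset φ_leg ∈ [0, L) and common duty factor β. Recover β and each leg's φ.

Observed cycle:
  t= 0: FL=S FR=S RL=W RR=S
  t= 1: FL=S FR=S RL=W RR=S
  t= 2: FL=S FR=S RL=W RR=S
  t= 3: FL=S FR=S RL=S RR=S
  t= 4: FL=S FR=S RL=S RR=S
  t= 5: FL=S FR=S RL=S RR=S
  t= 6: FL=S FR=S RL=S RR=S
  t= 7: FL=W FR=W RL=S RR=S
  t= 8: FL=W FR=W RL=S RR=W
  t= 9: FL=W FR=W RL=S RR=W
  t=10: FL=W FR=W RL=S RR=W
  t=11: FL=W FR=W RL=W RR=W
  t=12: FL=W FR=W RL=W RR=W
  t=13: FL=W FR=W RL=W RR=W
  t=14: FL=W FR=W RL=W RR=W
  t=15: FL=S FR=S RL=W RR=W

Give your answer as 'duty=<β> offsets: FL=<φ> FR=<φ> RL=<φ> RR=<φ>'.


duty=8 offsets: FL=1 FR=1 RL=13 RR=0

duty β = stance ticks per leg = 8
FL: stance ticks = 8; W→S at t=15 → φ=1
FR: stance ticks = 8; W→S at t=15 → φ=1
RL: stance ticks = 8; W→S at t=3 → φ=13
RR: stance ticks = 8; W→S at t=0 → φ=0


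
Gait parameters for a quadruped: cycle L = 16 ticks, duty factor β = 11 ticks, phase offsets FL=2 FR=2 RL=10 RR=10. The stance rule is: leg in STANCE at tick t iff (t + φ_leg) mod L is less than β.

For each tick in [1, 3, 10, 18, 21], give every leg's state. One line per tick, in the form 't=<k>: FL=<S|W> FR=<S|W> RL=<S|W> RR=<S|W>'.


t=1: phase=(3,3,11,11) vs β=11 → FL=S FR=S RL=W RR=W
t=3: phase=(5,5,13,13) vs β=11 → FL=S FR=S RL=W RR=W
t=10: phase=(12,12,4,4) vs β=11 → FL=W FR=W RL=S RR=S
t=18: phase=(4,4,12,12) vs β=11 → FL=S FR=S RL=W RR=W
t=21: phase=(7,7,15,15) vs β=11 → FL=S FR=S RL=W RR=W

t=1: FL=S FR=S RL=W RR=W
t=3: FL=S FR=S RL=W RR=W
t=10: FL=W FR=W RL=S RR=S
t=18: FL=S FR=S RL=W RR=W
t=21: FL=S FR=S RL=W RR=W


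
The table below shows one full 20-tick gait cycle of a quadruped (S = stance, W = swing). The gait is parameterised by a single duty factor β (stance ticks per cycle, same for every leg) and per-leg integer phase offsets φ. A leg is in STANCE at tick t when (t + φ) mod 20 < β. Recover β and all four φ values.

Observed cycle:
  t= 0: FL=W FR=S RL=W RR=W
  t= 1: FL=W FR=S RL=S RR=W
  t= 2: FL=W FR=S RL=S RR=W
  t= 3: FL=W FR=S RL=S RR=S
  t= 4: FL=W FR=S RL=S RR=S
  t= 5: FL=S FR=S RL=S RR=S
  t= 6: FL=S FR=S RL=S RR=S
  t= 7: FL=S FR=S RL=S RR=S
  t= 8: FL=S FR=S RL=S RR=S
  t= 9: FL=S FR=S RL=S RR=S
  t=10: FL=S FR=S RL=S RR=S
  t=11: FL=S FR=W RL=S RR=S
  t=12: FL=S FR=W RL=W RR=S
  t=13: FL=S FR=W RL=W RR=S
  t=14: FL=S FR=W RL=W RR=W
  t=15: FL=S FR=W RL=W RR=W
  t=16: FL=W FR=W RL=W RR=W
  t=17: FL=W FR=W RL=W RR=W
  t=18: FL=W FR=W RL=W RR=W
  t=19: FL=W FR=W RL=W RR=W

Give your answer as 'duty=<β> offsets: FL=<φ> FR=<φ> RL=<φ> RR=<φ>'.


duty=11 offsets: FL=15 FR=0 RL=19 RR=17

duty β = stance ticks per leg = 11
FL: stance ticks = 11; W→S at t=5 → φ=15
FR: stance ticks = 11; W→S at t=0 → φ=0
RL: stance ticks = 11; W→S at t=1 → φ=19
RR: stance ticks = 11; W→S at t=3 → φ=17


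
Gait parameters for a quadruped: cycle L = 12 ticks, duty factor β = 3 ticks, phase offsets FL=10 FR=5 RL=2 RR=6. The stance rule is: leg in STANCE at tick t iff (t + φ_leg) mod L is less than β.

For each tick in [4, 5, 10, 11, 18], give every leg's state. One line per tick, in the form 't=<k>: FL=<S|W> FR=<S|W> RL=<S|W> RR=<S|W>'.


t=4: FL=S FR=W RL=W RR=W
t=5: FL=W FR=W RL=W RR=W
t=10: FL=W FR=W RL=S RR=W
t=11: FL=W FR=W RL=S RR=W
t=18: FL=W FR=W RL=W RR=S

t=4: phase=(2,9,6,10) vs β=3 → FL=S FR=W RL=W RR=W
t=5: phase=(3,10,7,11) vs β=3 → FL=W FR=W RL=W RR=W
t=10: phase=(8,3,0,4) vs β=3 → FL=W FR=W RL=S RR=W
t=11: phase=(9,4,1,5) vs β=3 → FL=W FR=W RL=S RR=W
t=18: phase=(4,11,8,0) vs β=3 → FL=W FR=W RL=W RR=S


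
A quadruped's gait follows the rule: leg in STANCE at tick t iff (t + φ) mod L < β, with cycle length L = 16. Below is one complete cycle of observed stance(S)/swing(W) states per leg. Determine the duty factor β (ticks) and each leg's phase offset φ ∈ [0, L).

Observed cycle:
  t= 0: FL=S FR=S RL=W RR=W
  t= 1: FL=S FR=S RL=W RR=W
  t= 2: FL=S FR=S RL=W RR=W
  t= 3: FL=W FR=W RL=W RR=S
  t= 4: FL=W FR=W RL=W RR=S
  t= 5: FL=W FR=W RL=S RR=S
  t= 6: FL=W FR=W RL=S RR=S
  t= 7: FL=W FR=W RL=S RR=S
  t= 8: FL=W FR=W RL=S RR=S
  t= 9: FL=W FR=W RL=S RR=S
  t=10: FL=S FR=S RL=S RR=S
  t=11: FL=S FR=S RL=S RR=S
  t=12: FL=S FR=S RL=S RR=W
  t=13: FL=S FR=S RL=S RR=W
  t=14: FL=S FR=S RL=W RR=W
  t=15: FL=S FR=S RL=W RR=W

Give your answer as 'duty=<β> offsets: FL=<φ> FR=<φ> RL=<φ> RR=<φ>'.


duty=9 offsets: FL=6 FR=6 RL=11 RR=13

duty β = stance ticks per leg = 9
FL: stance ticks = 9; W→S at t=10 → φ=6
FR: stance ticks = 9; W→S at t=10 → φ=6
RL: stance ticks = 9; W→S at t=5 → φ=11
RR: stance ticks = 9; W→S at t=3 → φ=13


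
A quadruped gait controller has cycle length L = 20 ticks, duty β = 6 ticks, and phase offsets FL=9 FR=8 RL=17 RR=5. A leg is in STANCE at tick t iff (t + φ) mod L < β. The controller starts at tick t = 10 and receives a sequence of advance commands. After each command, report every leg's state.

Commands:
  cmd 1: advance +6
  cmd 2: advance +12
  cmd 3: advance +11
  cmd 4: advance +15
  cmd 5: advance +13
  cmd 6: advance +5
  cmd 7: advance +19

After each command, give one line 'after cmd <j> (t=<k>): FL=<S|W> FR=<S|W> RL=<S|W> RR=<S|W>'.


start t=10: FL=W FR=W RL=W RR=W
cmd 1: advance +6 → t=16, phase=(5,4,13,1) → FL=S FR=S RL=W RR=S
cmd 2: advance +12 → t=28, phase=(17,16,5,13) → FL=W FR=W RL=S RR=W
cmd 3: advance +11 → t=39, phase=(8,7,16,4) → FL=W FR=W RL=W RR=S
cmd 4: advance +15 → t=54, phase=(3,2,11,19) → FL=S FR=S RL=W RR=W
cmd 5: advance +13 → t=67, phase=(16,15,4,12) → FL=W FR=W RL=S RR=W
cmd 6: advance +5 → t=72, phase=(1,0,9,17) → FL=S FR=S RL=W RR=W
cmd 7: advance +19 → t=91, phase=(0,19,8,16) → FL=S FR=W RL=W RR=W

after cmd 1 (t=16): FL=S FR=S RL=W RR=S
after cmd 2 (t=28): FL=W FR=W RL=S RR=W
after cmd 3 (t=39): FL=W FR=W RL=W RR=S
after cmd 4 (t=54): FL=S FR=S RL=W RR=W
after cmd 5 (t=67): FL=W FR=W RL=S RR=W
after cmd 6 (t=72): FL=S FR=S RL=W RR=W
after cmd 7 (t=91): FL=S FR=W RL=W RR=W


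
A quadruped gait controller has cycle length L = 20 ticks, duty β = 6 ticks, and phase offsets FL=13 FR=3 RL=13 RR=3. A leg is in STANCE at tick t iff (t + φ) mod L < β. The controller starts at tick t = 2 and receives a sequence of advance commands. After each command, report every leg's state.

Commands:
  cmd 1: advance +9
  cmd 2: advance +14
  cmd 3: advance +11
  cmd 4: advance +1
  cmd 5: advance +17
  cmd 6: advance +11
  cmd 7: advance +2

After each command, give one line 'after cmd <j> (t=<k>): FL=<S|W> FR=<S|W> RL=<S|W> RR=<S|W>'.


start t=2: FL=W FR=S RL=W RR=S
cmd 1: advance +9 → t=11, phase=(4,14,4,14) → FL=S FR=W RL=S RR=W
cmd 2: advance +14 → t=25, phase=(18,8,18,8) → FL=W FR=W RL=W RR=W
cmd 3: advance +11 → t=36, phase=(9,19,9,19) → FL=W FR=W RL=W RR=W
cmd 4: advance +1 → t=37, phase=(10,0,10,0) → FL=W FR=S RL=W RR=S
cmd 5: advance +17 → t=54, phase=(7,17,7,17) → FL=W FR=W RL=W RR=W
cmd 6: advance +11 → t=65, phase=(18,8,18,8) → FL=W FR=W RL=W RR=W
cmd 7: advance +2 → t=67, phase=(0,10,0,10) → FL=S FR=W RL=S RR=W

after cmd 1 (t=11): FL=S FR=W RL=S RR=W
after cmd 2 (t=25): FL=W FR=W RL=W RR=W
after cmd 3 (t=36): FL=W FR=W RL=W RR=W
after cmd 4 (t=37): FL=W FR=S RL=W RR=S
after cmd 5 (t=54): FL=W FR=W RL=W RR=W
after cmd 6 (t=65): FL=W FR=W RL=W RR=W
after cmd 7 (t=67): FL=S FR=W RL=S RR=W


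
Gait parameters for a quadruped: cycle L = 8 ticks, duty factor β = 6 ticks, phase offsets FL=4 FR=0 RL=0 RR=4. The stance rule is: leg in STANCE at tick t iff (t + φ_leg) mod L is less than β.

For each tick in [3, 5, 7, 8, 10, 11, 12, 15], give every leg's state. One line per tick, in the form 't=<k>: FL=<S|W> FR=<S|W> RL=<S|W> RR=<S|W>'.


t=3: FL=W FR=S RL=S RR=W
t=5: FL=S FR=S RL=S RR=S
t=7: FL=S FR=W RL=W RR=S
t=8: FL=S FR=S RL=S RR=S
t=10: FL=W FR=S RL=S RR=W
t=11: FL=W FR=S RL=S RR=W
t=12: FL=S FR=S RL=S RR=S
t=15: FL=S FR=W RL=W RR=S

t=3: phase=(7,3,3,7) vs β=6 → FL=W FR=S RL=S RR=W
t=5: phase=(1,5,5,1) vs β=6 → FL=S FR=S RL=S RR=S
t=7: phase=(3,7,7,3) vs β=6 → FL=S FR=W RL=W RR=S
t=8: phase=(4,0,0,4) vs β=6 → FL=S FR=S RL=S RR=S
t=10: phase=(6,2,2,6) vs β=6 → FL=W FR=S RL=S RR=W
t=11: phase=(7,3,3,7) vs β=6 → FL=W FR=S RL=S RR=W
t=12: phase=(0,4,4,0) vs β=6 → FL=S FR=S RL=S RR=S
t=15: phase=(3,7,7,3) vs β=6 → FL=S FR=W RL=W RR=S


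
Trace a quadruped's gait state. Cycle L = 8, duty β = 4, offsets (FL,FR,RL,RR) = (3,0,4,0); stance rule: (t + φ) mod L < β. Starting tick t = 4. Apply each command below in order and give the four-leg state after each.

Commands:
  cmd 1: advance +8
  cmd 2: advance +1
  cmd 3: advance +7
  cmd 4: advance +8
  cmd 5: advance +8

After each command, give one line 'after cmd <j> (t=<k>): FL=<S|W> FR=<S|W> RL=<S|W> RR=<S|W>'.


after cmd 1 (t=12): FL=W FR=W RL=S RR=W
after cmd 2 (t=13): FL=S FR=W RL=S RR=W
after cmd 3 (t=20): FL=W FR=W RL=S RR=W
after cmd 4 (t=28): FL=W FR=W RL=S RR=W
after cmd 5 (t=36): FL=W FR=W RL=S RR=W

start t=4: FL=W FR=W RL=S RR=W
cmd 1: advance +8 → t=12, phase=(7,4,0,4) → FL=W FR=W RL=S RR=W
cmd 2: advance +1 → t=13, phase=(0,5,1,5) → FL=S FR=W RL=S RR=W
cmd 3: advance +7 → t=20, phase=(7,4,0,4) → FL=W FR=W RL=S RR=W
cmd 4: advance +8 → t=28, phase=(7,4,0,4) → FL=W FR=W RL=S RR=W
cmd 5: advance +8 → t=36, phase=(7,4,0,4) → FL=W FR=W RL=S RR=W


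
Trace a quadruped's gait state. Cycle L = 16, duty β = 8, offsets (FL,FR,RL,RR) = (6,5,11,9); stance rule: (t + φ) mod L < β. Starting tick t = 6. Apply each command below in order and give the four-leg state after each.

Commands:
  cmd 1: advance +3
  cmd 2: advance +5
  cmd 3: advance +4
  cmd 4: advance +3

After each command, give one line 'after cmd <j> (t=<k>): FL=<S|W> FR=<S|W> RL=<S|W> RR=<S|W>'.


start t=6: FL=W FR=W RL=S RR=W
cmd 1: advance +3 → t=9, phase=(15,14,4,2) → FL=W FR=W RL=S RR=S
cmd 2: advance +5 → t=14, phase=(4,3,9,7) → FL=S FR=S RL=W RR=S
cmd 3: advance +4 → t=18, phase=(8,7,13,11) → FL=W FR=S RL=W RR=W
cmd 4: advance +3 → t=21, phase=(11,10,0,14) → FL=W FR=W RL=S RR=W

after cmd 1 (t=9): FL=W FR=W RL=S RR=S
after cmd 2 (t=14): FL=S FR=S RL=W RR=S
after cmd 3 (t=18): FL=W FR=S RL=W RR=W
after cmd 4 (t=21): FL=W FR=W RL=S RR=W


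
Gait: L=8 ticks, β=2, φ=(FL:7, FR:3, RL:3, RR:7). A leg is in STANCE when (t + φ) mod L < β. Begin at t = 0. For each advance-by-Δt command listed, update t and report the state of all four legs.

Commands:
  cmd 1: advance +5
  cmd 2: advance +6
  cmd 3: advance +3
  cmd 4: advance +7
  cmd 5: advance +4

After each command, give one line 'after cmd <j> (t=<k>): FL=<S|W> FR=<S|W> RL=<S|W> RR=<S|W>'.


start t=0: FL=W FR=W RL=W RR=W
cmd 1: advance +5 → t=5, phase=(4,0,0,4) → FL=W FR=S RL=S RR=W
cmd 2: advance +6 → t=11, phase=(2,6,6,2) → FL=W FR=W RL=W RR=W
cmd 3: advance +3 → t=14, phase=(5,1,1,5) → FL=W FR=S RL=S RR=W
cmd 4: advance +7 → t=21, phase=(4,0,0,4) → FL=W FR=S RL=S RR=W
cmd 5: advance +4 → t=25, phase=(0,4,4,0) → FL=S FR=W RL=W RR=S

after cmd 1 (t=5): FL=W FR=S RL=S RR=W
after cmd 2 (t=11): FL=W FR=W RL=W RR=W
after cmd 3 (t=14): FL=W FR=S RL=S RR=W
after cmd 4 (t=21): FL=W FR=S RL=S RR=W
after cmd 5 (t=25): FL=S FR=W RL=W RR=S


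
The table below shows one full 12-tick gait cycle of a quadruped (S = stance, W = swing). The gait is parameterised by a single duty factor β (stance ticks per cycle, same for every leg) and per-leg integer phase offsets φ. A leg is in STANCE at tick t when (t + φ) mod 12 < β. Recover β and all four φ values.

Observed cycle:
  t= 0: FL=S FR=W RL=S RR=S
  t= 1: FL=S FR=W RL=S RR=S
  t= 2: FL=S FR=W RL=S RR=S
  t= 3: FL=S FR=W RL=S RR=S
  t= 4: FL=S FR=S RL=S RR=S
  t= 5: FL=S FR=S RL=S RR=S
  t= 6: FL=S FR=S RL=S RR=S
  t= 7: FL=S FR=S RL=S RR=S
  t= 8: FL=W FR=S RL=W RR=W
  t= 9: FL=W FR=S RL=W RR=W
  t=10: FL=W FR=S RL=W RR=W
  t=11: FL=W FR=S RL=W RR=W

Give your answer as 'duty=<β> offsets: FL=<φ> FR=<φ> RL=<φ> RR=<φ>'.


duty=8 offsets: FL=0 FR=8 RL=0 RR=0

duty β = stance ticks per leg = 8
FL: stance ticks = 8; W→S at t=0 → φ=0
FR: stance ticks = 8; W→S at t=4 → φ=8
RL: stance ticks = 8; W→S at t=0 → φ=0
RR: stance ticks = 8; W→S at t=0 → φ=0


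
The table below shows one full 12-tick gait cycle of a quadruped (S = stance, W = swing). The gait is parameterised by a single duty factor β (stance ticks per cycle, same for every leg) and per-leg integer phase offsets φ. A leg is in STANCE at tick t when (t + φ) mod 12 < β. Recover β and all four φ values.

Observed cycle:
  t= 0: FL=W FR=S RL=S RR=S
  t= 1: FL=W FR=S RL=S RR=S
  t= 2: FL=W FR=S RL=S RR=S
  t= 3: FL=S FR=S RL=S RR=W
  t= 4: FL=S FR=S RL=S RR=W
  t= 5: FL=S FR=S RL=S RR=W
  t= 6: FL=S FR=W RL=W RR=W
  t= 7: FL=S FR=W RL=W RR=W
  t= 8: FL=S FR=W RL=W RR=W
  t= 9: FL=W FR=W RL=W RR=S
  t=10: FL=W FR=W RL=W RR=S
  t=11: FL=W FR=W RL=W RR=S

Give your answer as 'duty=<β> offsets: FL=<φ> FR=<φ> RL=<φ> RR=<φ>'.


duty=6 offsets: FL=9 FR=0 RL=0 RR=3

duty β = stance ticks per leg = 6
FL: stance ticks = 6; W→S at t=3 → φ=9
FR: stance ticks = 6; W→S at t=0 → φ=0
RL: stance ticks = 6; W→S at t=0 → φ=0
RR: stance ticks = 6; W→S at t=9 → φ=3


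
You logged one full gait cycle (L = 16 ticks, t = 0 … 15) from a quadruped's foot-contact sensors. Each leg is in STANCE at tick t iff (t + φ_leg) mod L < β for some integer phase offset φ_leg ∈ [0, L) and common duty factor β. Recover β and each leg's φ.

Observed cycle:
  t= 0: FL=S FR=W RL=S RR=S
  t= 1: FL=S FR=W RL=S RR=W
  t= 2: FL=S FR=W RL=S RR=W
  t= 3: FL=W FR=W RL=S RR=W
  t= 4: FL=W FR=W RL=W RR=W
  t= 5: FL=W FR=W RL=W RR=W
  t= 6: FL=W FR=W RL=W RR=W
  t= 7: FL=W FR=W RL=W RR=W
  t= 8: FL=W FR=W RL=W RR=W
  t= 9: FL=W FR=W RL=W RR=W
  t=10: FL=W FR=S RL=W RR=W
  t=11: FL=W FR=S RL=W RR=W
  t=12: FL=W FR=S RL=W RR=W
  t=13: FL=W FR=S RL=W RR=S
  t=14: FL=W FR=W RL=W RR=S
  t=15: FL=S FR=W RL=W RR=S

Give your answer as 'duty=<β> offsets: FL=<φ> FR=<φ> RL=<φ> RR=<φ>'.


duty=4 offsets: FL=1 FR=6 RL=0 RR=3

duty β = stance ticks per leg = 4
FL: stance ticks = 4; W→S at t=15 → φ=1
FR: stance ticks = 4; W→S at t=10 → φ=6
RL: stance ticks = 4; W→S at t=0 → φ=0
RR: stance ticks = 4; W→S at t=13 → φ=3


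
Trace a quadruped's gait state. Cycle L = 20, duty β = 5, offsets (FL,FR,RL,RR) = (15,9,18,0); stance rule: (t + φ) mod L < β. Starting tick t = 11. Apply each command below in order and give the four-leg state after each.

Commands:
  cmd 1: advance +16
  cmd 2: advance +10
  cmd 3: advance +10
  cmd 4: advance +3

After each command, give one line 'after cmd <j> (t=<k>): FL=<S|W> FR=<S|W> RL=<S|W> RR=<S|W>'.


after cmd 1 (t=27): FL=S FR=W RL=W RR=W
after cmd 2 (t=37): FL=W FR=W RL=W RR=W
after cmd 3 (t=47): FL=S FR=W RL=W RR=W
after cmd 4 (t=50): FL=W FR=W RL=W RR=W

start t=11: FL=W FR=S RL=W RR=W
cmd 1: advance +16 → t=27, phase=(2,16,5,7) → FL=S FR=W RL=W RR=W
cmd 2: advance +10 → t=37, phase=(12,6,15,17) → FL=W FR=W RL=W RR=W
cmd 3: advance +10 → t=47, phase=(2,16,5,7) → FL=S FR=W RL=W RR=W
cmd 4: advance +3 → t=50, phase=(5,19,8,10) → FL=W FR=W RL=W RR=W


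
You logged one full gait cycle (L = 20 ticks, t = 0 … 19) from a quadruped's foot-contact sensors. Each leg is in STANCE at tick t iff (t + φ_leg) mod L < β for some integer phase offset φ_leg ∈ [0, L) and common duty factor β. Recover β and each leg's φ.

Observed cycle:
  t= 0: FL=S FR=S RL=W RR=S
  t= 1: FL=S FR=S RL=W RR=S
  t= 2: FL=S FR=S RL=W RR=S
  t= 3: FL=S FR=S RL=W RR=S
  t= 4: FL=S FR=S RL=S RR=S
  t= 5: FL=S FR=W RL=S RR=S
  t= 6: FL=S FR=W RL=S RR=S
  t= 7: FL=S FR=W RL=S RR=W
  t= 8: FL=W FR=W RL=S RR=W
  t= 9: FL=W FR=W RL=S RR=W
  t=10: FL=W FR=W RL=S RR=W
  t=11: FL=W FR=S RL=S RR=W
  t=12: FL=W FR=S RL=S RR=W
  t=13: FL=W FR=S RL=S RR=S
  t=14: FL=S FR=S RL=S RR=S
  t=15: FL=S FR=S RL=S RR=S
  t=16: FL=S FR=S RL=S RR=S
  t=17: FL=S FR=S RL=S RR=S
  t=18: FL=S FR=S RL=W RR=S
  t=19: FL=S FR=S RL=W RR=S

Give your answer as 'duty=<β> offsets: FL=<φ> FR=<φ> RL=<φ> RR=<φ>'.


duty β = stance ticks per leg = 14
FL: stance ticks = 14; W→S at t=14 → φ=6
FR: stance ticks = 14; W→S at t=11 → φ=9
RL: stance ticks = 14; W→S at t=4 → φ=16
RR: stance ticks = 14; W→S at t=13 → φ=7

duty=14 offsets: FL=6 FR=9 RL=16 RR=7


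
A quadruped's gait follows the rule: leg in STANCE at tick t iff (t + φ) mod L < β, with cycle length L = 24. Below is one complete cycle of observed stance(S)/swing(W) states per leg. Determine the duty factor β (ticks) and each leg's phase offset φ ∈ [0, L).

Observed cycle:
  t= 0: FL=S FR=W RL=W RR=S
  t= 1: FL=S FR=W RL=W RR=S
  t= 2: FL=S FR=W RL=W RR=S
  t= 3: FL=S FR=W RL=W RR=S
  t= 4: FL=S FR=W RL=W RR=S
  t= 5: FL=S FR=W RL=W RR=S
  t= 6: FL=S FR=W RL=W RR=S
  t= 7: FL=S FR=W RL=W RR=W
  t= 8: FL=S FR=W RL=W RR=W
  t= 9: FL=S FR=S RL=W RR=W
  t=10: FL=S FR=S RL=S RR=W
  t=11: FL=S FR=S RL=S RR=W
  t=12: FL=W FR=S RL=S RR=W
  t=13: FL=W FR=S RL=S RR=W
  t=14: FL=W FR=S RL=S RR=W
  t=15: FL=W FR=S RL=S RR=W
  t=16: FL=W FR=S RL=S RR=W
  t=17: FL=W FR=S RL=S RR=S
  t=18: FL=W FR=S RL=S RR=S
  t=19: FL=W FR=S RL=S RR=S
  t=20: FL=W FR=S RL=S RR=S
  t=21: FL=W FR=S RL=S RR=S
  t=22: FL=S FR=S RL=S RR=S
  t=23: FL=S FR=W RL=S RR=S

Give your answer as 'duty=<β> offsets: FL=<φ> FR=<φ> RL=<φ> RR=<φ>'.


duty=14 offsets: FL=2 FR=15 RL=14 RR=7

duty β = stance ticks per leg = 14
FL: stance ticks = 14; W→S at t=22 → φ=2
FR: stance ticks = 14; W→S at t=9 → φ=15
RL: stance ticks = 14; W→S at t=10 → φ=14
RR: stance ticks = 14; W→S at t=17 → φ=7


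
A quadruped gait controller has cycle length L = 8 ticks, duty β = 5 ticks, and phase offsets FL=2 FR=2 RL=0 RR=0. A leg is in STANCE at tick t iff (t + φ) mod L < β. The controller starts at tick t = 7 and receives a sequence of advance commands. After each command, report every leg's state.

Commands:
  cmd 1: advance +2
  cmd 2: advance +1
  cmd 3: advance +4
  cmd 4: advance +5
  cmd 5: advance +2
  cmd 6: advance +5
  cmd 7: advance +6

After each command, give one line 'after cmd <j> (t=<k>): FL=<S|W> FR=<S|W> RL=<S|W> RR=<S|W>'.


after cmd 1 (t=9): FL=S FR=S RL=S RR=S
after cmd 2 (t=10): FL=S FR=S RL=S RR=S
after cmd 3 (t=14): FL=S FR=S RL=W RR=W
after cmd 4 (t=19): FL=W FR=W RL=S RR=S
after cmd 5 (t=21): FL=W FR=W RL=W RR=W
after cmd 6 (t=26): FL=S FR=S RL=S RR=S
after cmd 7 (t=32): FL=S FR=S RL=S RR=S

start t=7: FL=S FR=S RL=W RR=W
cmd 1: advance +2 → t=9, phase=(3,3,1,1) → FL=S FR=S RL=S RR=S
cmd 2: advance +1 → t=10, phase=(4,4,2,2) → FL=S FR=S RL=S RR=S
cmd 3: advance +4 → t=14, phase=(0,0,6,6) → FL=S FR=S RL=W RR=W
cmd 4: advance +5 → t=19, phase=(5,5,3,3) → FL=W FR=W RL=S RR=S
cmd 5: advance +2 → t=21, phase=(7,7,5,5) → FL=W FR=W RL=W RR=W
cmd 6: advance +5 → t=26, phase=(4,4,2,2) → FL=S FR=S RL=S RR=S
cmd 7: advance +6 → t=32, phase=(2,2,0,0) → FL=S FR=S RL=S RR=S


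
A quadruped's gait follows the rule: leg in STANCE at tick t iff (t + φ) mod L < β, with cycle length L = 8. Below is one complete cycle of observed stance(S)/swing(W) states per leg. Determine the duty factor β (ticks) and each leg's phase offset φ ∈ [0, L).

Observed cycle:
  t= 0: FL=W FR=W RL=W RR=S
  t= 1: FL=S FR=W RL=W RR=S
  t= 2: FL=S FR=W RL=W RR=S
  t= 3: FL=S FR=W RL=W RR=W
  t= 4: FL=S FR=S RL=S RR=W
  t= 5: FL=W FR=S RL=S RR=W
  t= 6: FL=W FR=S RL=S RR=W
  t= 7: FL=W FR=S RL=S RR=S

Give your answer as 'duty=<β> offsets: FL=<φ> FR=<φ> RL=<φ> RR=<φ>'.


duty=4 offsets: FL=7 FR=4 RL=4 RR=1

duty β = stance ticks per leg = 4
FL: stance ticks = 4; W→S at t=1 → φ=7
FR: stance ticks = 4; W→S at t=4 → φ=4
RL: stance ticks = 4; W→S at t=4 → φ=4
RR: stance ticks = 4; W→S at t=7 → φ=1


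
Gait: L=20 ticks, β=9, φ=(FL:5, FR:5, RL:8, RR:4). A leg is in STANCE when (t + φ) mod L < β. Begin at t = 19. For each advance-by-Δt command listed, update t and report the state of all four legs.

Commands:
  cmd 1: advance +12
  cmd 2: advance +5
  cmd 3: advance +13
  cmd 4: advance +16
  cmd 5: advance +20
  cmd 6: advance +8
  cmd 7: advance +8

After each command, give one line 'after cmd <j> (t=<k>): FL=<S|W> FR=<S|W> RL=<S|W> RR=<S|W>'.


after cmd 1 (t=31): FL=W FR=W RL=W RR=W
after cmd 2 (t=36): FL=S FR=S RL=S RR=S
after cmd 3 (t=49): FL=W FR=W RL=W RR=W
after cmd 4 (t=65): FL=W FR=W RL=W RR=W
after cmd 5 (t=85): FL=W FR=W RL=W RR=W
after cmd 6 (t=93): FL=W FR=W RL=S RR=W
after cmd 7 (t=101): FL=S FR=S RL=W RR=S

start t=19: FL=S FR=S RL=S RR=S
cmd 1: advance +12 → t=31, phase=(16,16,19,15) → FL=W FR=W RL=W RR=W
cmd 2: advance +5 → t=36, phase=(1,1,4,0) → FL=S FR=S RL=S RR=S
cmd 3: advance +13 → t=49, phase=(14,14,17,13) → FL=W FR=W RL=W RR=W
cmd 4: advance +16 → t=65, phase=(10,10,13,9) → FL=W FR=W RL=W RR=W
cmd 5: advance +20 → t=85, phase=(10,10,13,9) → FL=W FR=W RL=W RR=W
cmd 6: advance +8 → t=93, phase=(18,18,1,17) → FL=W FR=W RL=S RR=W
cmd 7: advance +8 → t=101, phase=(6,6,9,5) → FL=S FR=S RL=W RR=S


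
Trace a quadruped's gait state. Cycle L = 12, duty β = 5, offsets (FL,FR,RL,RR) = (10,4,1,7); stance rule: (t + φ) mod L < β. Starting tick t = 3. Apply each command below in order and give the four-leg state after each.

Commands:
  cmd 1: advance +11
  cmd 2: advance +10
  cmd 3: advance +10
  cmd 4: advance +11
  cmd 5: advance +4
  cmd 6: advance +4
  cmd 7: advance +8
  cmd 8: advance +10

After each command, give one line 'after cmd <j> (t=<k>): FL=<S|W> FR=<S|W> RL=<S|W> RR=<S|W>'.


start t=3: FL=S FR=W RL=S RR=W
cmd 1: advance +11 → t=14, phase=(0,6,3,9) → FL=S FR=W RL=S RR=W
cmd 2: advance +10 → t=24, phase=(10,4,1,7) → FL=W FR=S RL=S RR=W
cmd 3: advance +10 → t=34, phase=(8,2,11,5) → FL=W FR=S RL=W RR=W
cmd 4: advance +11 → t=45, phase=(7,1,10,4) → FL=W FR=S RL=W RR=S
cmd 5: advance +4 → t=49, phase=(11,5,2,8) → FL=W FR=W RL=S RR=W
cmd 6: advance +4 → t=53, phase=(3,9,6,0) → FL=S FR=W RL=W RR=S
cmd 7: advance +8 → t=61, phase=(11,5,2,8) → FL=W FR=W RL=S RR=W
cmd 8: advance +10 → t=71, phase=(9,3,0,6) → FL=W FR=S RL=S RR=W

after cmd 1 (t=14): FL=S FR=W RL=S RR=W
after cmd 2 (t=24): FL=W FR=S RL=S RR=W
after cmd 3 (t=34): FL=W FR=S RL=W RR=W
after cmd 4 (t=45): FL=W FR=S RL=W RR=S
after cmd 5 (t=49): FL=W FR=W RL=S RR=W
after cmd 6 (t=53): FL=S FR=W RL=W RR=S
after cmd 7 (t=61): FL=W FR=W RL=S RR=W
after cmd 8 (t=71): FL=W FR=S RL=S RR=W


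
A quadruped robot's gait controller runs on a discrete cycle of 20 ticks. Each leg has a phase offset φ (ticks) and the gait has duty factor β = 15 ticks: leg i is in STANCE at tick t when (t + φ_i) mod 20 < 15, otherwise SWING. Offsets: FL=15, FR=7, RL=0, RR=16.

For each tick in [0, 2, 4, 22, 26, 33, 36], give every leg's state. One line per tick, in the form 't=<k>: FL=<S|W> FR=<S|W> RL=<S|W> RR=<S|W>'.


t=0: FL=W FR=S RL=S RR=W
t=2: FL=W FR=S RL=S RR=W
t=4: FL=W FR=S RL=S RR=S
t=22: FL=W FR=S RL=S RR=W
t=26: FL=S FR=S RL=S RR=S
t=33: FL=S FR=S RL=S RR=S
t=36: FL=S FR=S RL=W RR=S

t=0: phase=(15,7,0,16) vs β=15 → FL=W FR=S RL=S RR=W
t=2: phase=(17,9,2,18) vs β=15 → FL=W FR=S RL=S RR=W
t=4: phase=(19,11,4,0) vs β=15 → FL=W FR=S RL=S RR=S
t=22: phase=(17,9,2,18) vs β=15 → FL=W FR=S RL=S RR=W
t=26: phase=(1,13,6,2) vs β=15 → FL=S FR=S RL=S RR=S
t=33: phase=(8,0,13,9) vs β=15 → FL=S FR=S RL=S RR=S
t=36: phase=(11,3,16,12) vs β=15 → FL=S FR=S RL=W RR=S


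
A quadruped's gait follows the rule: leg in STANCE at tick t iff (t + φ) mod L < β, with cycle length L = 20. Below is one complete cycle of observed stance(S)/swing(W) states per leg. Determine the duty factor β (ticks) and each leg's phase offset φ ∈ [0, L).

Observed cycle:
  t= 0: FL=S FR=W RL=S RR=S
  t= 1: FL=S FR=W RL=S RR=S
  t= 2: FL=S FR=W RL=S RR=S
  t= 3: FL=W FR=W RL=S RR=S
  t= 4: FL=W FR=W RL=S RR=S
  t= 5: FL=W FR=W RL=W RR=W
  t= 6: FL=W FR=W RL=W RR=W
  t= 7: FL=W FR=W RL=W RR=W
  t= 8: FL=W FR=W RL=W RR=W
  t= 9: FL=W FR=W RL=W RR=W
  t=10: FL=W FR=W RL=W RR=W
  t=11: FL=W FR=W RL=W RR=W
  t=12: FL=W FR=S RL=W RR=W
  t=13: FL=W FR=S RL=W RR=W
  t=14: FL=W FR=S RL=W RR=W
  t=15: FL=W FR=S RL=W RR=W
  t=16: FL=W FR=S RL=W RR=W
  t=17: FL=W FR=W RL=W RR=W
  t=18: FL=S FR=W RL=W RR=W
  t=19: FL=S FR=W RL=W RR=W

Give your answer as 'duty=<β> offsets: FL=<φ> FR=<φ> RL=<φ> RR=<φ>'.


duty β = stance ticks per leg = 5
FL: stance ticks = 5; W→S at t=18 → φ=2
FR: stance ticks = 5; W→S at t=12 → φ=8
RL: stance ticks = 5; W→S at t=0 → φ=0
RR: stance ticks = 5; W→S at t=0 → φ=0

duty=5 offsets: FL=2 FR=8 RL=0 RR=0


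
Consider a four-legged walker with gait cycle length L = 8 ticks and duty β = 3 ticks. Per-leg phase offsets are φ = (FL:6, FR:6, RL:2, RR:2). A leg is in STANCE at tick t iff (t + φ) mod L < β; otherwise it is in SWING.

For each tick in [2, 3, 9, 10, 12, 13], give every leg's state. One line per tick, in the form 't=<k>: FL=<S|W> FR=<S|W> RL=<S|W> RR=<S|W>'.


t=2: FL=S FR=S RL=W RR=W
t=3: FL=S FR=S RL=W RR=W
t=9: FL=W FR=W RL=W RR=W
t=10: FL=S FR=S RL=W RR=W
t=12: FL=S FR=S RL=W RR=W
t=13: FL=W FR=W RL=W RR=W

t=2: phase=(0,0,4,4) vs β=3 → FL=S FR=S RL=W RR=W
t=3: phase=(1,1,5,5) vs β=3 → FL=S FR=S RL=W RR=W
t=9: phase=(7,7,3,3) vs β=3 → FL=W FR=W RL=W RR=W
t=10: phase=(0,0,4,4) vs β=3 → FL=S FR=S RL=W RR=W
t=12: phase=(2,2,6,6) vs β=3 → FL=S FR=S RL=W RR=W
t=13: phase=(3,3,7,7) vs β=3 → FL=W FR=W RL=W RR=W


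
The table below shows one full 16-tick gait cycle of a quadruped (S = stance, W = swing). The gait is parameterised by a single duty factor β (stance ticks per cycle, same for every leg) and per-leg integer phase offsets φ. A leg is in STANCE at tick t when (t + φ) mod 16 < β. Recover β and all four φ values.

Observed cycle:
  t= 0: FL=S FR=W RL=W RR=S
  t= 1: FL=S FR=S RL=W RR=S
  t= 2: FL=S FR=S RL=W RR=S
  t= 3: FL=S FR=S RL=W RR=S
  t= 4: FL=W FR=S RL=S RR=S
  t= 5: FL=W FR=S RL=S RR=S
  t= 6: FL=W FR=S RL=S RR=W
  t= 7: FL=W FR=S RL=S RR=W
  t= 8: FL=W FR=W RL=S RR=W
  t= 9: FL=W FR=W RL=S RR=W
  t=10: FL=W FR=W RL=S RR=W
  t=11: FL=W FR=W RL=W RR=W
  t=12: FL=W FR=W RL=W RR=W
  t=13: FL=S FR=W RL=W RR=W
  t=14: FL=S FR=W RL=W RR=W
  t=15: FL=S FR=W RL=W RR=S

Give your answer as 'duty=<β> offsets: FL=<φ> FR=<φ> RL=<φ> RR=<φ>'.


duty β = stance ticks per leg = 7
FL: stance ticks = 7; W→S at t=13 → φ=3
FR: stance ticks = 7; W→S at t=1 → φ=15
RL: stance ticks = 7; W→S at t=4 → φ=12
RR: stance ticks = 7; W→S at t=15 → φ=1

duty=7 offsets: FL=3 FR=15 RL=12 RR=1


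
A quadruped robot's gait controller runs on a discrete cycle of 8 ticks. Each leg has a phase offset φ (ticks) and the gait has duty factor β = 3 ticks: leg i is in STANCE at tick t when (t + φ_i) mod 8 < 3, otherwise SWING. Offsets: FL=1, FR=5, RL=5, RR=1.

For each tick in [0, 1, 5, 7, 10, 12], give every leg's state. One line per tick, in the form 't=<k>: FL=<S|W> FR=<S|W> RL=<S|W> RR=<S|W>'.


t=0: FL=S FR=W RL=W RR=S
t=1: FL=S FR=W RL=W RR=S
t=5: FL=W FR=S RL=S RR=W
t=7: FL=S FR=W RL=W RR=S
t=10: FL=W FR=W RL=W RR=W
t=12: FL=W FR=S RL=S RR=W

t=0: phase=(1,5,5,1) vs β=3 → FL=S FR=W RL=W RR=S
t=1: phase=(2,6,6,2) vs β=3 → FL=S FR=W RL=W RR=S
t=5: phase=(6,2,2,6) vs β=3 → FL=W FR=S RL=S RR=W
t=7: phase=(0,4,4,0) vs β=3 → FL=S FR=W RL=W RR=S
t=10: phase=(3,7,7,3) vs β=3 → FL=W FR=W RL=W RR=W
t=12: phase=(5,1,1,5) vs β=3 → FL=W FR=S RL=S RR=W


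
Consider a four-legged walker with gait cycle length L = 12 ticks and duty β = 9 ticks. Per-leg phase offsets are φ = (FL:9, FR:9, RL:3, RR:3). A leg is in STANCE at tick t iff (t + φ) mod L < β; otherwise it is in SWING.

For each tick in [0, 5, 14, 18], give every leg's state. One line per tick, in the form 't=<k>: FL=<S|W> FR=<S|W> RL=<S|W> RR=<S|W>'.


t=0: phase=(9,9,3,3) vs β=9 → FL=W FR=W RL=S RR=S
t=5: phase=(2,2,8,8) vs β=9 → FL=S FR=S RL=S RR=S
t=14: phase=(11,11,5,5) vs β=9 → FL=W FR=W RL=S RR=S
t=18: phase=(3,3,9,9) vs β=9 → FL=S FR=S RL=W RR=W

t=0: FL=W FR=W RL=S RR=S
t=5: FL=S FR=S RL=S RR=S
t=14: FL=W FR=W RL=S RR=S
t=18: FL=S FR=S RL=W RR=W


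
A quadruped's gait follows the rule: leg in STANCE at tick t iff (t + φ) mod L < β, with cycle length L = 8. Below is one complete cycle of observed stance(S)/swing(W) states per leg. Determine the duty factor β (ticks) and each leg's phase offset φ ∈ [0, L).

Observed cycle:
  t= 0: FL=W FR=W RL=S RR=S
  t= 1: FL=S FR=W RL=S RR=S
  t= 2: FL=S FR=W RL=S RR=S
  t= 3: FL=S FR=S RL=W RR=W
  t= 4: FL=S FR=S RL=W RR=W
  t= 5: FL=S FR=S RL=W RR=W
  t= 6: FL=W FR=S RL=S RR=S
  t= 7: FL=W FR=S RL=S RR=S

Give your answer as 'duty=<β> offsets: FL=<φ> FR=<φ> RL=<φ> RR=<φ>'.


duty=5 offsets: FL=7 FR=5 RL=2 RR=2

duty β = stance ticks per leg = 5
FL: stance ticks = 5; W→S at t=1 → φ=7
FR: stance ticks = 5; W→S at t=3 → φ=5
RL: stance ticks = 5; W→S at t=6 → φ=2
RR: stance ticks = 5; W→S at t=6 → φ=2


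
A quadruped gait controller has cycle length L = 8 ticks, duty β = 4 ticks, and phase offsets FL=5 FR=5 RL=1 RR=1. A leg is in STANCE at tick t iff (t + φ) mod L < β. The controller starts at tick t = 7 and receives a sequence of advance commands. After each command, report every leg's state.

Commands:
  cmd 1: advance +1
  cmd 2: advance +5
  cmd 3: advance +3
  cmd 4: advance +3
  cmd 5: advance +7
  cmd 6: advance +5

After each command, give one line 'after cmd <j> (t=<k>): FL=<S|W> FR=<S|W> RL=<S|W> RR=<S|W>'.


start t=7: FL=W FR=W RL=S RR=S
cmd 1: advance +1 → t=8, phase=(5,5,1,1) → FL=W FR=W RL=S RR=S
cmd 2: advance +5 → t=13, phase=(2,2,6,6) → FL=S FR=S RL=W RR=W
cmd 3: advance +3 → t=16, phase=(5,5,1,1) → FL=W FR=W RL=S RR=S
cmd 4: advance +3 → t=19, phase=(0,0,4,4) → FL=S FR=S RL=W RR=W
cmd 5: advance +7 → t=26, phase=(7,7,3,3) → FL=W FR=W RL=S RR=S
cmd 6: advance +5 → t=31, phase=(4,4,0,0) → FL=W FR=W RL=S RR=S

after cmd 1 (t=8): FL=W FR=W RL=S RR=S
after cmd 2 (t=13): FL=S FR=S RL=W RR=W
after cmd 3 (t=16): FL=W FR=W RL=S RR=S
after cmd 4 (t=19): FL=S FR=S RL=W RR=W
after cmd 5 (t=26): FL=W FR=W RL=S RR=S
after cmd 6 (t=31): FL=W FR=W RL=S RR=S


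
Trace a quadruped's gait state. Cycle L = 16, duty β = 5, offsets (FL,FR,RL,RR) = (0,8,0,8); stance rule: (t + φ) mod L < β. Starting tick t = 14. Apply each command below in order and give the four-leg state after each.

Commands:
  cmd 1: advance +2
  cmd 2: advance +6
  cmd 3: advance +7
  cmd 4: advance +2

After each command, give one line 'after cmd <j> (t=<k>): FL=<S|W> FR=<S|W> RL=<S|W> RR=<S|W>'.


start t=14: FL=W FR=W RL=W RR=W
cmd 1: advance +2 → t=16, phase=(0,8,0,8) → FL=S FR=W RL=S RR=W
cmd 2: advance +6 → t=22, phase=(6,14,6,14) → FL=W FR=W RL=W RR=W
cmd 3: advance +7 → t=29, phase=(13,5,13,5) → FL=W FR=W RL=W RR=W
cmd 4: advance +2 → t=31, phase=(15,7,15,7) → FL=W FR=W RL=W RR=W

after cmd 1 (t=16): FL=S FR=W RL=S RR=W
after cmd 2 (t=22): FL=W FR=W RL=W RR=W
after cmd 3 (t=29): FL=W FR=W RL=W RR=W
after cmd 4 (t=31): FL=W FR=W RL=W RR=W


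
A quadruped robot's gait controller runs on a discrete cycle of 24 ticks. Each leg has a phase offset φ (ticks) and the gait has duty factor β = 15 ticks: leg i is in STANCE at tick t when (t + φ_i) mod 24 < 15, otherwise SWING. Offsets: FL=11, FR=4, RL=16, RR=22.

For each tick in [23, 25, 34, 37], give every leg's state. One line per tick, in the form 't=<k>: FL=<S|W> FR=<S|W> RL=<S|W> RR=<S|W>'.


t=23: phase=(10,3,15,21) vs β=15 → FL=S FR=S RL=W RR=W
t=25: phase=(12,5,17,23) vs β=15 → FL=S FR=S RL=W RR=W
t=34: phase=(21,14,2,8) vs β=15 → FL=W FR=S RL=S RR=S
t=37: phase=(0,17,5,11) vs β=15 → FL=S FR=W RL=S RR=S

t=23: FL=S FR=S RL=W RR=W
t=25: FL=S FR=S RL=W RR=W
t=34: FL=W FR=S RL=S RR=S
t=37: FL=S FR=W RL=S RR=S
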